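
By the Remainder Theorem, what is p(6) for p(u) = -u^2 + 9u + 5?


By the Remainder Theorem, the remainder equals p(6):
  -1*(6)^2 = -36
  9*(6)^1 = 54
  constant: 5
Sum: -36 + 54 + 5 = 23


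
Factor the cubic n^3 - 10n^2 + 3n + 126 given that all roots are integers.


Try integer roots (divisors of 126). n=-3: p(-3)=0.
Divide out (n + 3): quotient is n^2 - 13n + 42.
Factor the quadratic: (n - 6)(n - 7)
Result: (n + 3)(n - 6)(n - 7)


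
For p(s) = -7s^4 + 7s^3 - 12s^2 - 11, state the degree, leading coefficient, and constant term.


Highest power of s is 4, with coefficient -7. Constant term is -11.
Degree = 4, leading coefficient = -7, constant term = -11


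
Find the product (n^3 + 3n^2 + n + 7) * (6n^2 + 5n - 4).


Distribute each term of the first polynomial:
  (n^3)(6n^2 + 5n - 4) = 6n^5 + 5n^4 - 4n^3
  (3n^2)(6n^2 + 5n - 4) = 18n^4 + 15n^3 - 12n^2
  (n)(6n^2 + 5n - 4) = 6n^3 + 5n^2 - 4n
  (7)(6n^2 + 5n - 4) = 42n^2 + 35n - 28
Sum: 6n^5 + 23n^4 + 17n^3 + 35n^2 + 31n - 28


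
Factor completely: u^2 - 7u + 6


Roots satisfy r1 + r2 = -b/a = 7 and r1*r2 = c/a = 6.
So r1 = 1, r2 = 6.
u^2 - 7u + 6 = (u - r1)(u - r2) = (u - 1)(u - 6)


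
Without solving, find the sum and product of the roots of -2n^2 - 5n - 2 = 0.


For an^2+bn+c=0: sum = -b/a, product = c/a.
a=-2, b=-5, c=-2
Sum = -(-5)/-2 = -5/2
Product = (-2)/-2 = 1


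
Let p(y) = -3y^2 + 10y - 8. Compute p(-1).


Using direct substitution:
  -3 * (-1)^2 = -3
  10 * (-1)^1 = -10
  constant: -8
Sum = -3 - 10 - 8 = -21


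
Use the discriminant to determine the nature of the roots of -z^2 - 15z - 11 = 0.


D = b^2 - 4ac = (-15)^2 - 4(-1)(-11) = 225 - 44 = 181
Since D > 0: two distinct irrational roots


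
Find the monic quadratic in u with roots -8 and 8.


p(u) = (u + 8)(u - 8)
Expand: u^2 - 64


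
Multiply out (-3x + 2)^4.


Expand (-3x + 2)^4 by repeated multiplication:
  (-3x + 2)^2 = 9x^2 - 12x + 4
  (-3x + 2)^3 = -27x^3 + 54x^2 - 36x + 8
= 81x^4 - 216x^3 + 216x^2 - 96x + 16


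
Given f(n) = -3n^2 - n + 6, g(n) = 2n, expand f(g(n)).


Substitute g(n) into f:
f(g(n)) = -3*(2n)^2 + (-1)*(2n) + 6
(2n)^2 = 4n^2
Expand and combine: -12n^2 - 2n + 6


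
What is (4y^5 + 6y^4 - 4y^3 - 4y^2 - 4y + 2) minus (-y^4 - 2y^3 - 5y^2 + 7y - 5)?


Distribute the minus sign:
  (4y^5 + 6y^4 - 4y^3 - 4y^2 - 4y + 2)
- (-y^4 - 2y^3 - 5y^2 + 7y - 5)
Negate second polynomial: y^4 + 2y^3 + 5y^2 - 7y + 5
Add: 4y^5 + 7y^4 - 2y^3 + y^2 - 11y + 7


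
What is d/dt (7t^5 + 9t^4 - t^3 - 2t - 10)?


Apply the power rule term by term:
  d/dt(7t^5) = 35t^4
  d/dt(9t^4) = 36t^3
  d/dt(-t^3) = -3t^2
  d/dt(-2t) = -2
  d/dt(-10) = 0
p'(t) = 35t^4 + 36t^3 - 3t^2 - 2


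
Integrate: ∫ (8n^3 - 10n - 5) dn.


Reverse power rule on each term:
  ∫ 8n^3 dn = 2n^4
  ∫ -10n dn = -5n^2
  ∫ -5 dn = -5n
F(n) = 2n^4 - 5n^2 - 5n + C


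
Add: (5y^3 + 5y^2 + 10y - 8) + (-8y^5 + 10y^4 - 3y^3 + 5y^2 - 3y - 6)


Align terms by degree and add:
  5y^3 + 5y^2 + 10y - 8
  -8y^5 + 10y^4 - 3y^3 + 5y^2 - 3y - 6
= -8y^5 + 10y^4 + 2y^3 + 10y^2 + 7y - 14


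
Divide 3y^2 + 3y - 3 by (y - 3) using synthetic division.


Synthetic division with c = 3. Coefficients: 3, 3, -3
Bring down 3.
  3 * 3 = 9; 9 + 3 = 12
  12 * 3 = 36; 36 - 3 = 33
Quotient: 3y + 12, Remainder: 33


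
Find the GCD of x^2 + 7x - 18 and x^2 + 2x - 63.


Factor each:
  x^2 + 7x - 18 = (x + 9)(x - 2)
  x^2 + 2x - 63 = (x + 9)(x - 7)
Common monic factor: x + 9


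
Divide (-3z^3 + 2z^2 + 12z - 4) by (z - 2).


(-3z^3 + 2z^2 + 12z - 4) / (z - 2)
Step 1: -3z^2 * (z - 2) = -3z^3 + 6z^2; subtract.
Step 2: -4z * (z - 2) = -4z^2 + 8z; subtract.
Step 3: 4 * (z - 2) = 4z - 8; subtract.
Quotient: -3z^2 - 4z + 4, Remainder: 4


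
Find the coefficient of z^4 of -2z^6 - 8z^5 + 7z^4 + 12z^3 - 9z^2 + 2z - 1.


Read off the coefficient of z^4: 7


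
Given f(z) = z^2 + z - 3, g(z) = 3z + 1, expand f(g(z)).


Substitute g(z) into f:
f(g(z)) = 1*(3z + 1)^2 + 1*(3z + 1) + (-3)
(3z + 1)^2 = 9z^2 + 6z + 1
Expand and combine: 9z^2 + 9z - 1


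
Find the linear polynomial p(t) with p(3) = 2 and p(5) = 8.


p(t) = mt + b. Using p(3)=2, p(5)=8:
m = (2 - 8)/(3 - 5) = -6/-2 = 3
b = 2 - m*(3) = 2 - 9 = -7
p(t) = 3t - 7


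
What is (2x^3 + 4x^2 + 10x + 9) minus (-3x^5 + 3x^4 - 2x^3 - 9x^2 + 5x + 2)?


Distribute the minus sign:
  (2x^3 + 4x^2 + 10x + 9)
- (-3x^5 + 3x^4 - 2x^3 - 9x^2 + 5x + 2)
Negate second polynomial: 3x^5 - 3x^4 + 2x^3 + 9x^2 - 5x - 2
Add: 3x^5 - 3x^4 + 4x^3 + 13x^2 + 5x + 7


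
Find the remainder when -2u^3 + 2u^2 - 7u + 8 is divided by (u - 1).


By the Remainder Theorem, the remainder equals p(1):
  -2*(1)^3 = -2
  2*(1)^2 = 2
  -7*(1)^1 = -7
  constant: 8
Sum: -2 + 2 - 7 + 8 = 1


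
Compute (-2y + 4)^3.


Expand (-2y + 4)^3 by repeated multiplication:
  (-2y + 4)^2 = 4y^2 - 16y + 16
= -8y^3 + 48y^2 - 96y + 64


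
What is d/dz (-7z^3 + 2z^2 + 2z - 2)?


Apply the power rule term by term:
  d/dz(-7z^3) = -21z^2
  d/dz(2z^2) = 4z
  d/dz(2z) = 2
  d/dz(-2) = 0
p'(z) = -21z^2 + 4z + 2


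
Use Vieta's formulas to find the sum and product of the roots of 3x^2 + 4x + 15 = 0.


For ax^2+bx+c=0: sum = -b/a, product = c/a.
a=3, b=4, c=15
Sum = -(4)/3 = -4/3
Product = (15)/3 = 5


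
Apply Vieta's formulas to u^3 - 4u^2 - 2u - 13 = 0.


Monic cubic u^3+bu^2+cu+d=0: sum=-b, pairwise sum=c, product=-d.
b=-4, c=-2, d=-13
r1+r2+r3 = 4
r1r2+r1r3+r2r3 = -2
r1r2r3 = 13


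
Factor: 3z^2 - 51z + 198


Roots satisfy r1 + r2 = -b/a = 17 and r1*r2 = c/a = 66.
So r1 = 6, r2 = 11.
3z^2 - 51z + 198 = 3(z - r1)(z - r2) = 3(z - 6)(z - 11)


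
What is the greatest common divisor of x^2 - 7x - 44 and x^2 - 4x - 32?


Factor each:
  x^2 - 7x - 44 = (x + 4)(x - 11)
  x^2 - 4x - 32 = (x + 4)(x - 8)
Common monic factor: x + 4


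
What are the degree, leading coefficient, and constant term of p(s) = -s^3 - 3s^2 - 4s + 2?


Highest power of s is 3, with coefficient -1. Constant term is 2.
Degree = 3, leading coefficient = -1, constant term = 2


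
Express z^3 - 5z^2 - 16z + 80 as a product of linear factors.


Try integer roots (divisors of 80). z=5: p(5)=0.
Divide out (z - 5): quotient is z^2 - 16.
Factor the quadratic: (z - 4)(z + 4)
Result: (z - 5)(z - 4)(z + 4)


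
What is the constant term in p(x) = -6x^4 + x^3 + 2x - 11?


Read off the constant term: -11


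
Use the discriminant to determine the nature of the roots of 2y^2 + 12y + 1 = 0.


D = b^2 - 4ac = (12)^2 - 4(2)(1) = 144 - 8 = 136
Since D > 0: two distinct irrational roots


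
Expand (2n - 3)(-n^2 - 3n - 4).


Distribute each term of the first polynomial:
  (2n)(-n^2 - 3n - 4) = -2n^3 - 6n^2 - 8n
  (-3)(-n^2 - 3n - 4) = 3n^2 + 9n + 12
Sum: -2n^3 - 3n^2 + n + 12


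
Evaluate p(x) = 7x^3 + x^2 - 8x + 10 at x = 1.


Using direct substitution:
  7 * (1)^3 = 7
  1 * (1)^2 = 1
  -8 * (1)^1 = -8
  constant: 10
Sum = 7 + 1 - 8 + 10 = 10


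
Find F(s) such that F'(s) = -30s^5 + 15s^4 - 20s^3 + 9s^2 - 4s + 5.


Reverse power rule on each term:
  ∫ -30s^5 ds = -5s^6
  ∫ 15s^4 ds = 3s^5
  ∫ -20s^3 ds = -5s^4
  ∫ 9s^2 ds = 3s^3
  ∫ -4s ds = -2s^2
  ∫ 5 ds = 5s
F(s) = -5s^6 + 3s^5 - 5s^4 + 3s^3 - 2s^2 + 5s + C


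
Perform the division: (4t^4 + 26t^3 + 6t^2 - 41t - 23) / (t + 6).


(4t^4 + 26t^3 + 6t^2 - 41t - 23) / (t + 6)
Step 1: 4t^3 * (t + 6) = 4t^4 + 24t^3; subtract.
Step 2: 2t^2 * (t + 6) = 2t^3 + 12t^2; subtract.
Step 3: -6t * (t + 6) = -6t^2 - 36t; subtract.
Step 4: -5 * (t + 6) = -5t - 30; subtract.
Quotient: 4t^3 + 2t^2 - 6t - 5, Remainder: 7


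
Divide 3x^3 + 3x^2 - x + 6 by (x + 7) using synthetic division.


Synthetic division with c = -7. Coefficients: 3, 3, -1, 6
Bring down 3.
  3 * -7 = -21; -21 + 3 = -18
  -18 * -7 = 126; 126 - 1 = 125
  125 * -7 = -875; -875 + 6 = -869
Quotient: 3x^2 - 18x + 125, Remainder: -869


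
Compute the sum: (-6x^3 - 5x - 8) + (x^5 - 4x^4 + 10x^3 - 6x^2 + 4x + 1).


Align terms by degree and add:
  -6x^3 - 5x - 8
+ x^5 - 4x^4 + 10x^3 - 6x^2 + 4x + 1
= x^5 - 4x^4 + 4x^3 - 6x^2 - x - 7


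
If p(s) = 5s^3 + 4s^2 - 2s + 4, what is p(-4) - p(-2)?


p(-4) = -244
p(-2) = -16
p(-4) - p(-2) = -244 + 16 = -228


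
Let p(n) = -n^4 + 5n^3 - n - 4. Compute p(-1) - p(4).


p(-1) = -9
p(4) = 56
p(-1) - p(4) = -9 - 56 = -65


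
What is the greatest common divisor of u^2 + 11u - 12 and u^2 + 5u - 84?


Factor each:
  u^2 + 11u - 12 = (u + 12)(u - 1)
  u^2 + 5u - 84 = (u + 12)(u - 7)
Common monic factor: u + 12


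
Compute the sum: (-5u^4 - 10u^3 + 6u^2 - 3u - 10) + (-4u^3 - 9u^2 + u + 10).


Align terms by degree and add:
  -5u^4 - 10u^3 + 6u^2 - 3u - 10
  -4u^3 - 9u^2 + u + 10
= -5u^4 - 14u^3 - 3u^2 - 2u


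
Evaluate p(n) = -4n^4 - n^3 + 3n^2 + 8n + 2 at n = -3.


Using direct substitution:
  -4 * (-3)^4 = -324
  -1 * (-3)^3 = 27
  3 * (-3)^2 = 27
  8 * (-3)^1 = -24
  constant: 2
Sum = -324 + 27 + 27 - 24 + 2 = -292


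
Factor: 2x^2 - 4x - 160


Roots satisfy r1 + r2 = -b/a = 2 and r1*r2 = c/a = -80.
So r1 = 10, r2 = -8.
2x^2 - 4x - 160 = 2(x - r1)(x - r2) = 2(x - 10)(x + 8)


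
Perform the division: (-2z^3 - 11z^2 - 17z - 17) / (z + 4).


(-2z^3 - 11z^2 - 17z - 17) / (z + 4)
Step 1: -2z^2 * (z + 4) = -2z^3 - 8z^2; subtract.
Step 2: -3z * (z + 4) = -3z^2 - 12z; subtract.
Step 3: -5 * (z + 4) = -5z - 20; subtract.
Quotient: -2z^2 - 3z - 5, Remainder: 3


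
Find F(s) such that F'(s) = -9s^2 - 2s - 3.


Reverse power rule on each term:
  ∫ -9s^2 ds = -3s^3
  ∫ -2s ds = -s^2
  ∫ -3 ds = -3s
F(s) = -3s^3 - s^2 - 3s + C


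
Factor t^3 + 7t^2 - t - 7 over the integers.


Try integer roots (divisors of -7). t=-7: p(-7)=0.
Divide out (t + 7): quotient is t^2 - 1.
Factor the quadratic: (t - 1)(t + 1)
Result: (t + 7)(t - 1)(t + 1)


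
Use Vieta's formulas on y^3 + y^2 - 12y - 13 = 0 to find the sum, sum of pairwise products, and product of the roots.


Monic cubic y^3+by^2+cy+d=0: sum=-b, pairwise sum=c, product=-d.
b=1, c=-12, d=-13
r1+r2+r3 = -1
r1r2+r1r3+r2r3 = -12
r1r2r3 = 13


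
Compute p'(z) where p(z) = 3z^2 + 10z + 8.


Apply the power rule term by term:
  d/dz(3z^2) = 6z
  d/dz(10z) = 10
  d/dz(8) = 0
p'(z) = 6z + 10


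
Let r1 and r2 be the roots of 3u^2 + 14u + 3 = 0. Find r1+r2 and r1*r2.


For au^2+bu+c=0: sum = -b/a, product = c/a.
a=3, b=14, c=3
Sum = -(14)/3 = -14/3
Product = (3)/3 = 1


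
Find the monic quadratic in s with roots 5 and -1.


p(s) = (s - 5)(s + 1)
Expand: s^2 - 4s - 5


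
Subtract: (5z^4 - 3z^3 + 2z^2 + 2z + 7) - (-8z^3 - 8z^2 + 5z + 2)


Distribute the minus sign:
  (5z^4 - 3z^3 + 2z^2 + 2z + 7)
- (-8z^3 - 8z^2 + 5z + 2)
Negate second polynomial: 8z^3 + 8z^2 - 5z - 2
Add: 5z^4 + 5z^3 + 10z^2 - 3z + 5


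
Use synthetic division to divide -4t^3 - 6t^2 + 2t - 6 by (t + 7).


Synthetic division with c = -7. Coefficients: -4, -6, 2, -6
Bring down -4.
  -4 * -7 = 28; 28 - 6 = 22
  22 * -7 = -154; -154 + 2 = -152
  -152 * -7 = 1064; 1064 - 6 = 1058
Quotient: -4t^2 + 22t - 152, Remainder: 1058


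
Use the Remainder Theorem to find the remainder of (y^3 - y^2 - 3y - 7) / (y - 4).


By the Remainder Theorem, the remainder equals p(4):
  1*(4)^3 = 64
  -1*(4)^2 = -16
  -3*(4)^1 = -12
  constant: -7
Sum: 64 - 16 - 12 - 7 = 29


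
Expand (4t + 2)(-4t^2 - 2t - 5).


Distribute each term of the first polynomial:
  (4t)(-4t^2 - 2t - 5) = -16t^3 - 8t^2 - 20t
  (2)(-4t^2 - 2t - 5) = -8t^2 - 4t - 10
Sum: -16t^3 - 16t^2 - 24t - 10


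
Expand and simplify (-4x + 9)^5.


Expand (-4x + 9)^5 by repeated multiplication:
  (-4x + 9)^2 = 16x^2 - 72x + 81
  (-4x + 9)^3 = -64x^3 + 432x^2 - 972x + 729
  (-4x + 9)^4 = 256x^4 - 2304x^3 + 7776x^2 - 11664x + 6561
= -1024x^5 + 11520x^4 - 51840x^3 + 116640x^2 - 131220x + 59049


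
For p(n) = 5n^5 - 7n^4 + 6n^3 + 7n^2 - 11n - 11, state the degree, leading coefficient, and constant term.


Highest power of n is 5, with coefficient 5. Constant term is -11.
Degree = 5, leading coefficient = 5, constant term = -11


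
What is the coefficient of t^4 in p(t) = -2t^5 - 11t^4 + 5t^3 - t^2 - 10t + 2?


Read off the coefficient of t^4: -11


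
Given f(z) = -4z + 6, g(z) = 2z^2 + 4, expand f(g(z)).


Substitute g(z) into f:
f(g(z)) = -4*(2z^2 + 4) + 6
Expand and combine: -8z^2 - 10


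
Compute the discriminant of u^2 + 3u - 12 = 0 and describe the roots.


D = b^2 - 4ac = (3)^2 - 4(1)(-12) = 9 + 48 = 57
Since D > 0: two distinct irrational roots


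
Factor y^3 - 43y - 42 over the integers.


Try integer roots (divisors of -42). y=-6: p(-6)=0.
Divide out (y + 6): quotient is y^2 - 6y - 7.
Factor the quadratic: (y - 7)(y + 1)
Result: (y + 6)(y - 7)(y + 1)


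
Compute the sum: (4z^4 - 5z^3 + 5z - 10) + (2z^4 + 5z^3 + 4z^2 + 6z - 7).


Align terms by degree and add:
  4z^4 - 5z^3 + 5z - 10
+ 2z^4 + 5z^3 + 4z^2 + 6z - 7
= 6z^4 + 4z^2 + 11z - 17


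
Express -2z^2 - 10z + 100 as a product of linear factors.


Roots satisfy r1 + r2 = -b/a = -5 and r1*r2 = c/a = -50.
So r1 = 5, r2 = -10.
-2z^2 - 10z + 100 = -2(z - r1)(z - r2) = -2(z - 5)(z + 10)


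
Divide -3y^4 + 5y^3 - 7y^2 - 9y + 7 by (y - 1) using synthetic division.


Synthetic division with c = 1. Coefficients: -3, 5, -7, -9, 7
Bring down -3.
  -3 * 1 = -3; -3 + 5 = 2
  2 * 1 = 2; 2 - 7 = -5
  -5 * 1 = -5; -5 - 9 = -14
  -14 * 1 = -14; -14 + 7 = -7
Quotient: -3y^3 + 2y^2 - 5y - 14, Remainder: -7


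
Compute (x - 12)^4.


Expand (x - 12)^4 by repeated multiplication:
  (x - 12)^2 = x^2 - 24x + 144
  (x - 12)^3 = x^3 - 36x^2 + 432x - 1728
= x^4 - 48x^3 + 864x^2 - 6912x + 20736


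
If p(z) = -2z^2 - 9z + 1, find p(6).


Using direct substitution:
  -2 * (6)^2 = -72
  -9 * (6)^1 = -54
  constant: 1
Sum = -72 - 54 + 1 = -125


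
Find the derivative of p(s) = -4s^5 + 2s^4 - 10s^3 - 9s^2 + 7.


Apply the power rule term by term:
  d/ds(-4s^5) = -20s^4
  d/ds(2s^4) = 8s^3
  d/ds(-10s^3) = -30s^2
  d/ds(-9s^2) = -18s
  d/ds(7) = 0
p'(s) = -20s^4 + 8s^3 - 30s^2 - 18s


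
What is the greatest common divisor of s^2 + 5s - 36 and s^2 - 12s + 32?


Factor each:
  s^2 + 5s - 36 = (s - 4)(s + 9)
  s^2 - 12s + 32 = (s - 4)(s - 8)
Common monic factor: s - 4


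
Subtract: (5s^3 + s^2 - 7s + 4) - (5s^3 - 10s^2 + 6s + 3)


Distribute the minus sign:
  (5s^3 + s^2 - 7s + 4)
- (5s^3 - 10s^2 + 6s + 3)
Negate second polynomial: -5s^3 + 10s^2 - 6s - 3
Add: 11s^2 - 13s + 1


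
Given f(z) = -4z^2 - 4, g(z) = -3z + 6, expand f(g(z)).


Substitute g(z) into f:
f(g(z)) = -4*(-3z + 6)^2 + (-4)
(-3z + 6)^2 = 9z^2 - 36z + 36
Expand and combine: -36z^2 + 144z - 148


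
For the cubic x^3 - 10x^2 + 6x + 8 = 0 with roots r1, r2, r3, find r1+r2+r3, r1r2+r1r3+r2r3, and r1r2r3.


Monic cubic x^3+bx^2+cx+d=0: sum=-b, pairwise sum=c, product=-d.
b=-10, c=6, d=8
r1+r2+r3 = 10
r1r2+r1r3+r2r3 = 6
r1r2r3 = -8


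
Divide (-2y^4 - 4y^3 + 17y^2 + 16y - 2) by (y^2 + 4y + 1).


(-2y^4 - 4y^3 + 17y^2 + 16y - 2) / (y^2 + 4y + 1)
Step 1: -2y^2 * (y^2 + 4y + 1) = -2y^4 - 8y^3 - 2y^2; subtract.
Step 2: 4y * (y^2 + 4y + 1) = 4y^3 + 16y^2 + 4y; subtract.
Step 3: 3 * (y^2 + 4y + 1) = 3y^2 + 12y + 3; subtract.
Quotient: -2y^2 + 4y + 3, Remainder: -5


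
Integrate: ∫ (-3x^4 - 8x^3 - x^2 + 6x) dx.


Reverse power rule on each term:
  ∫ -3x^4 dx = -(3/5)x^5
  ∫ -8x^3 dx = -2x^4
  ∫ -x^2 dx = -(1/3)x^3
  ∫ 6x dx = 3x^2
F(x) = -(3/5)x^5 - 2x^4 - (1/3)x^3 + 3x^2 + C


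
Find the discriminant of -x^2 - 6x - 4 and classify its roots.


D = b^2 - 4ac = (-6)^2 - 4(-1)(-4) = 36 - 16 = 20
Since D > 0: two distinct irrational roots


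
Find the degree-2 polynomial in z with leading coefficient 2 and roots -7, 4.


p(z) = 2(z + 7)(z - 4)
Expand: 2z^2 + 6z - 56


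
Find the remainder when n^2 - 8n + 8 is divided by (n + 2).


By the Remainder Theorem, the remainder equals p(-2):
  1*(-2)^2 = 4
  -8*(-2)^1 = 16
  constant: 8
Sum: 4 + 16 + 8 = 28


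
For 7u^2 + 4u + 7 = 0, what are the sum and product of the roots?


For au^2+bu+c=0: sum = -b/a, product = c/a.
a=7, b=4, c=7
Sum = -(4)/7 = -4/7
Product = (7)/7 = 1


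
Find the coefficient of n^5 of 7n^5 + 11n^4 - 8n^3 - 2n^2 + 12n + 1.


Read off the coefficient of n^5: 7


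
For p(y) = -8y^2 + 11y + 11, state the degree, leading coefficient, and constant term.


Highest power of y is 2, with coefficient -8. Constant term is 11.
Degree = 2, leading coefficient = -8, constant term = 11


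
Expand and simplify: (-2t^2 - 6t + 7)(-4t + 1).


Distribute each term of the first polynomial:
  (-2t^2)(-4t + 1) = 8t^3 - 2t^2
  (-6t)(-4t + 1) = 24t^2 - 6t
  (7)(-4t + 1) = -28t + 7
Sum: 8t^3 + 22t^2 - 34t + 7


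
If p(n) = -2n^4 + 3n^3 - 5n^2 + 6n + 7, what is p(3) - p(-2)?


p(3) = -101
p(-2) = -81
p(3) - p(-2) = -101 + 81 = -20


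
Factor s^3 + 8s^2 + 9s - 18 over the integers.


Try integer roots (divisors of -18). s=-6: p(-6)=0.
Divide out (s + 6): quotient is s^2 + 2s - 3.
Factor the quadratic: (s + 3)(s - 1)
Result: (s + 6)(s + 3)(s - 1)


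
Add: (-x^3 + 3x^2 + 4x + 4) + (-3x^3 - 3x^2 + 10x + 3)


Align terms by degree and add:
  -x^3 + 3x^2 + 4x + 4
  -3x^3 - 3x^2 + 10x + 3
= -4x^3 + 14x + 7


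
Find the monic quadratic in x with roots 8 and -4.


p(x) = (x - 8)(x + 4)
Expand: x^2 - 4x - 32


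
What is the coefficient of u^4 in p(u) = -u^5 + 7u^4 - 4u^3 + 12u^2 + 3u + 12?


Read off the coefficient of u^4: 7


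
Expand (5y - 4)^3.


Expand (5y - 4)^3 by repeated multiplication:
  (5y - 4)^2 = 25y^2 - 40y + 16
= 125y^3 - 300y^2 + 240y - 64


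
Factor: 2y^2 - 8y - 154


Roots satisfy r1 + r2 = -b/a = 4 and r1*r2 = c/a = -77.
So r1 = -7, r2 = 11.
2y^2 - 8y - 154 = 2(y - r1)(y - r2) = 2(y + 7)(y - 11)


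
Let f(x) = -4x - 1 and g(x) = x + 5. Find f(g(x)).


Substitute g(x) into f:
f(g(x)) = -4*(x + 5) + (-1)
Expand and combine: -4x - 21


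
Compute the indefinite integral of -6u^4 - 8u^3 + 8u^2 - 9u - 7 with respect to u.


Reverse power rule on each term:
  ∫ -6u^4 du = -(6/5)u^5
  ∫ -8u^3 du = -2u^4
  ∫ 8u^2 du = (8/3)u^3
  ∫ -9u du = -(9/2)u^2
  ∫ -7 du = -7u
F(u) = -(6/5)u^5 - 2u^4 + (8/3)u^3 - (9/2)u^2 - 7u + C


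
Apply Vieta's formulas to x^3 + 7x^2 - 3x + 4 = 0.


Monic cubic x^3+bx^2+cx+d=0: sum=-b, pairwise sum=c, product=-d.
b=7, c=-3, d=4
r1+r2+r3 = -7
r1r2+r1r3+r2r3 = -3
r1r2r3 = -4


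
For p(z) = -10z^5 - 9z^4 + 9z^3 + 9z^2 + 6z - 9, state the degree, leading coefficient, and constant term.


Highest power of z is 5, with coefficient -10. Constant term is -9.
Degree = 5, leading coefficient = -10, constant term = -9


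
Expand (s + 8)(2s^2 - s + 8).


Distribute each term of the first polynomial:
  (s)(2s^2 - s + 8) = 2s^3 - s^2 + 8s
  (8)(2s^2 - s + 8) = 16s^2 - 8s + 64
Sum: 2s^3 + 15s^2 + 64


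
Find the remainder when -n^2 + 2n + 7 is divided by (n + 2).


By the Remainder Theorem, the remainder equals p(-2):
  -1*(-2)^2 = -4
  2*(-2)^1 = -4
  constant: 7
Sum: -4 - 4 + 7 = -1


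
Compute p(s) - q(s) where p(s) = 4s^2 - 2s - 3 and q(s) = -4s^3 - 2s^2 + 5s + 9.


Distribute the minus sign:
  (4s^2 - 2s - 3)
- (-4s^3 - 2s^2 + 5s + 9)
Negate second polynomial: 4s^3 + 2s^2 - 5s - 9
Add: 4s^3 + 6s^2 - 7s - 12


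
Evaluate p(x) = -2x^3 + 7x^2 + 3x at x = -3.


Using direct substitution:
  -2 * (-3)^3 = 54
  7 * (-3)^2 = 63
  3 * (-3)^1 = -9
  constant: 0
Sum = 54 + 63 - 9 + 0 = 108


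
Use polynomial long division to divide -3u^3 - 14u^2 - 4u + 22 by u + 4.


(-3u^3 - 14u^2 - 4u + 22) / (u + 4)
Step 1: -3u^2 * (u + 4) = -3u^3 - 12u^2; subtract.
Step 2: -2u * (u + 4) = -2u^2 - 8u; subtract.
Step 3: 4 * (u + 4) = 4u + 16; subtract.
Quotient: -3u^2 - 2u + 4, Remainder: 6


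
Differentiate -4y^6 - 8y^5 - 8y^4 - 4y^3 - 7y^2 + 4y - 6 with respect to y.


Apply the power rule term by term:
  d/dy(-4y^6) = -24y^5
  d/dy(-8y^5) = -40y^4
  d/dy(-8y^4) = -32y^3
  d/dy(-4y^3) = -12y^2
  d/dy(-7y^2) = -14y
  d/dy(4y) = 4
  d/dy(-6) = 0
p'(y) = -24y^5 - 40y^4 - 32y^3 - 12y^2 - 14y + 4


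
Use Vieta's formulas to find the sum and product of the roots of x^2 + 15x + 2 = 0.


For ax^2+bx+c=0: sum = -b/a, product = c/a.
a=1, b=15, c=2
Sum = -(15)/1 = -15
Product = (2)/1 = 2


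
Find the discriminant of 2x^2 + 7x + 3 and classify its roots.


D = b^2 - 4ac = (7)^2 - 4(2)(3) = 49 - 24 = 25
Since D > 0: two distinct rational roots


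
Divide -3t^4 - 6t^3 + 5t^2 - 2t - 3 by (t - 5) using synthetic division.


Synthetic division with c = 5. Coefficients: -3, -6, 5, -2, -3
Bring down -3.
  -3 * 5 = -15; -15 - 6 = -21
  -21 * 5 = -105; -105 + 5 = -100
  -100 * 5 = -500; -500 - 2 = -502
  -502 * 5 = -2510; -2510 - 3 = -2513
Quotient: -3t^3 - 21t^2 - 100t - 502, Remainder: -2513


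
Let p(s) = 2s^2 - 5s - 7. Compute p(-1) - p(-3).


p(-1) = 0
p(-3) = 26
p(-1) - p(-3) = 0 - 26 = -26


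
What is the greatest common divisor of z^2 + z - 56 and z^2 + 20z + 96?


Factor each:
  z^2 + z - 56 = (z + 8)(z - 7)
  z^2 + 20z + 96 = (z + 8)(z + 12)
Common monic factor: z + 8


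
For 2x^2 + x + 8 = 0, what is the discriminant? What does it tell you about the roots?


D = b^2 - 4ac = (1)^2 - 4(2)(8) = 1 - 64 = -63
Since D < 0: two complex conjugate roots (no real roots)


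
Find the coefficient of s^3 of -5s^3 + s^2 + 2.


Read off the coefficient of s^3: -5


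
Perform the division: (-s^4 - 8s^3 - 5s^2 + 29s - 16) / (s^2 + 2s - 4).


(-s^4 - 8s^3 - 5s^2 + 29s - 16) / (s^2 + 2s - 4)
Step 1: -s^2 * (s^2 + 2s - 4) = -s^4 - 2s^3 + 4s^2; subtract.
Step 2: -6s * (s^2 + 2s - 4) = -6s^3 - 12s^2 + 24s; subtract.
Step 3: 3 * (s^2 + 2s - 4) = 3s^2 + 6s - 12; subtract.
Quotient: -s^2 - 6s + 3, Remainder: -s - 4


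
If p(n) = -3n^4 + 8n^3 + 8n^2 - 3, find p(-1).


Using direct substitution:
  -3 * (-1)^4 = -3
  8 * (-1)^3 = -8
  8 * (-1)^2 = 8
  0 * (-1)^1 = 0
  constant: -3
Sum = -3 - 8 + 8 + 0 - 3 = -6


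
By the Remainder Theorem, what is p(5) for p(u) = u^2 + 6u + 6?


By the Remainder Theorem, the remainder equals p(5):
  1*(5)^2 = 25
  6*(5)^1 = 30
  constant: 6
Sum: 25 + 30 + 6 = 61


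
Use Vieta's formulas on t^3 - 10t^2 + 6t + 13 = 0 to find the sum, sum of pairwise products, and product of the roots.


Monic cubic t^3+bt^2+ct+d=0: sum=-b, pairwise sum=c, product=-d.
b=-10, c=6, d=13
r1+r2+r3 = 10
r1r2+r1r3+r2r3 = 6
r1r2r3 = -13


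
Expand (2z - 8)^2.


Expand (2z - 8)^2 by repeated multiplication:
= 4z^2 - 32z + 64


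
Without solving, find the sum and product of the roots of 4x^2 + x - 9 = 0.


For ax^2+bx+c=0: sum = -b/a, product = c/a.
a=4, b=1, c=-9
Sum = -(1)/4 = -1/4
Product = (-9)/4 = -9/4


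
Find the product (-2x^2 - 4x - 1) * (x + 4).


Distribute each term of the first polynomial:
  (-2x^2)(x + 4) = -2x^3 - 8x^2
  (-4x)(x + 4) = -4x^2 - 16x
  (-1)(x + 4) = -x - 4
Sum: -2x^3 - 12x^2 - 17x - 4


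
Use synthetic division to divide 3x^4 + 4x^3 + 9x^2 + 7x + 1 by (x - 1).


Synthetic division with c = 1. Coefficients: 3, 4, 9, 7, 1
Bring down 3.
  3 * 1 = 3; 3 + 4 = 7
  7 * 1 = 7; 7 + 9 = 16
  16 * 1 = 16; 16 + 7 = 23
  23 * 1 = 23; 23 + 1 = 24
Quotient: 3x^3 + 7x^2 + 16x + 23, Remainder: 24


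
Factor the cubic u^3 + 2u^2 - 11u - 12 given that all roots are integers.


Try integer roots (divisors of -12). u=3: p(3)=0.
Divide out (u - 3): quotient is u^2 + 5u + 4.
Factor the quadratic: (u + 4)(u + 1)
Result: (u - 3)(u + 4)(u + 1)


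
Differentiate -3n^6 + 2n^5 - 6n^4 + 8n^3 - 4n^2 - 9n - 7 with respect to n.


Apply the power rule term by term:
  d/dn(-3n^6) = -18n^5
  d/dn(2n^5) = 10n^4
  d/dn(-6n^4) = -24n^3
  d/dn(8n^3) = 24n^2
  d/dn(-4n^2) = -8n
  d/dn(-9n) = -9
  d/dn(-7) = 0
p'(n) = -18n^5 + 10n^4 - 24n^3 + 24n^2 - 8n - 9


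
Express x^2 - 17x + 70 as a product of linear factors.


Roots satisfy r1 + r2 = -b/a = 17 and r1*r2 = c/a = 70.
So r1 = 7, r2 = 10.
x^2 - 17x + 70 = (x - r1)(x - r2) = (x - 7)(x - 10)


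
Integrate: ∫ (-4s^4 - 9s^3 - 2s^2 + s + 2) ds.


Reverse power rule on each term:
  ∫ -4s^4 ds = -(4/5)s^5
  ∫ -9s^3 ds = -(9/4)s^4
  ∫ -2s^2 ds = -(2/3)s^3
  ∫ s ds = (1/2)s^2
  ∫ 2 ds = 2s
F(s) = -(4/5)s^5 - (9/4)s^4 - (2/3)s^3 + (1/2)s^2 + 2s + C


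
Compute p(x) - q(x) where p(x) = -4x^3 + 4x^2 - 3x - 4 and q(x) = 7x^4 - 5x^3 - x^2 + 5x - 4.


Distribute the minus sign:
  (-4x^3 + 4x^2 - 3x - 4)
- (7x^4 - 5x^3 - x^2 + 5x - 4)
Negate second polynomial: -7x^4 + 5x^3 + x^2 - 5x + 4
Add: -7x^4 + x^3 + 5x^2 - 8x


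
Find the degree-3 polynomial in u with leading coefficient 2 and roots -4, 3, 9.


p(u) = 2(u + 4)(u - 3)(u - 9)
Expand: 2u^3 - 16u^2 - 42u + 216


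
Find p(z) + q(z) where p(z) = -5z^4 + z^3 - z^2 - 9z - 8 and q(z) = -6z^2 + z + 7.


Align terms by degree and add:
  -5z^4 + z^3 - z^2 - 9z - 8
  -6z^2 + z + 7
= -5z^4 + z^3 - 7z^2 - 8z - 1


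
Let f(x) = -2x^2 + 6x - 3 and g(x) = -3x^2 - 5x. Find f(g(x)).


Substitute g(x) into f:
f(g(x)) = -2*(-3x^2 - 5x)^2 + 6*(-3x^2 - 5x) + (-3)
(-3x^2 - 5x)^2 = 9x^4 + 30x^3 + 25x^2
Expand and combine: -18x^4 - 60x^3 - 68x^2 - 30x - 3


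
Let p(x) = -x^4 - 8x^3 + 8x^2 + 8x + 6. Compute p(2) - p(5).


p(2) = -26
p(5) = -1379
p(2) - p(5) = -26 + 1379 = 1353


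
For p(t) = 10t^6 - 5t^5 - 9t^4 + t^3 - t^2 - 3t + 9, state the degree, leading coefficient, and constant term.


Highest power of t is 6, with coefficient 10. Constant term is 9.
Degree = 6, leading coefficient = 10, constant term = 9


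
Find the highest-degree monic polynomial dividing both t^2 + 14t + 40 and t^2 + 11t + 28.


Factor each:
  t^2 + 14t + 40 = (t + 4)(t + 10)
  t^2 + 11t + 28 = (t + 4)(t + 7)
Common monic factor: t + 4


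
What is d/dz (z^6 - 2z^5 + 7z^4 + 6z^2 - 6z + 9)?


Apply the power rule term by term:
  d/dz(z^6) = 6z^5
  d/dz(-2z^5) = -10z^4
  d/dz(7z^4) = 28z^3
  d/dz(6z^2) = 12z
  d/dz(-6z) = -6
  d/dz(9) = 0
p'(z) = 6z^5 - 10z^4 + 28z^3 + 12z - 6


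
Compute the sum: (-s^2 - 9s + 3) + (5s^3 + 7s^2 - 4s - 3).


Align terms by degree and add:
  -s^2 - 9s + 3
+ 5s^3 + 7s^2 - 4s - 3
= 5s^3 + 6s^2 - 13s


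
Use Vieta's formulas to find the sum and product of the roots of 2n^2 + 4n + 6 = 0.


For an^2+bn+c=0: sum = -b/a, product = c/a.
a=2, b=4, c=6
Sum = -(4)/2 = -2
Product = (6)/2 = 3


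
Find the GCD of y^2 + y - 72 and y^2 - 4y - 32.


Factor each:
  y^2 + y - 72 = (y - 8)(y + 9)
  y^2 - 4y - 32 = (y - 8)(y + 4)
Common monic factor: y - 8


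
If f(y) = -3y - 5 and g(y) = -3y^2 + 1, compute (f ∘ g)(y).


Substitute g(y) into f:
f(g(y)) = -3*(-3y^2 + 1) + (-5)
Expand and combine: 9y^2 - 8


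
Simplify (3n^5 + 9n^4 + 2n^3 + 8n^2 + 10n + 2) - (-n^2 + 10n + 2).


Distribute the minus sign:
  (3n^5 + 9n^4 + 2n^3 + 8n^2 + 10n + 2)
- (-n^2 + 10n + 2)
Negate second polynomial: n^2 - 10n - 2
Add: 3n^5 + 9n^4 + 2n^3 + 9n^2


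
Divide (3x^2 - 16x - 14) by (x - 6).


(3x^2 - 16x - 14) / (x - 6)
Step 1: 3x * (x - 6) = 3x^2 - 18x; subtract.
Step 2: 2 * (x - 6) = 2x - 12; subtract.
Quotient: 3x + 2, Remainder: -2


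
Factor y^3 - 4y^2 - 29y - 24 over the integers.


Try integer roots (divisors of -24). y=-1: p(-1)=0.
Divide out (y + 1): quotient is y^2 - 5y - 24.
Factor the quadratic: (y + 3)(y - 8)
Result: (y + 1)(y + 3)(y - 8)


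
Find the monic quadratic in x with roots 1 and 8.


p(x) = (x - 1)(x - 8)
Expand: x^2 - 9x + 8


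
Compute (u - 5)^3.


Expand (u - 5)^3 by repeated multiplication:
  (u - 5)^2 = u^2 - 10u + 25
= u^3 - 15u^2 + 75u - 125


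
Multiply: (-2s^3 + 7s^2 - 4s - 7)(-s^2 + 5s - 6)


Distribute each term of the first polynomial:
  (-2s^3)(-s^2 + 5s - 6) = 2s^5 - 10s^4 + 12s^3
  (7s^2)(-s^2 + 5s - 6) = -7s^4 + 35s^3 - 42s^2
  (-4s)(-s^2 + 5s - 6) = 4s^3 - 20s^2 + 24s
  (-7)(-s^2 + 5s - 6) = 7s^2 - 35s + 42
Sum: 2s^5 - 17s^4 + 51s^3 - 55s^2 - 11s + 42


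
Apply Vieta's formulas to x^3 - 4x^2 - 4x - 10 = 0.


Monic cubic x^3+bx^2+cx+d=0: sum=-b, pairwise sum=c, product=-d.
b=-4, c=-4, d=-10
r1+r2+r3 = 4
r1r2+r1r3+r2r3 = -4
r1r2r3 = 10


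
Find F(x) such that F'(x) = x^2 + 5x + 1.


Reverse power rule on each term:
  ∫ x^2 dx = (1/3)x^3
  ∫ 5x dx = (5/2)x^2
  ∫ 1 dx = x
F(x) = (1/3)x^3 + (5/2)x^2 + x + C


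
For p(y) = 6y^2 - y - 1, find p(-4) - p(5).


p(-4) = 99
p(5) = 144
p(-4) - p(5) = 99 - 144 = -45


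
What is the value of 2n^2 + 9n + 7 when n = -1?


Using direct substitution:
  2 * (-1)^2 = 2
  9 * (-1)^1 = -9
  constant: 7
Sum = 2 - 9 + 7 = 0


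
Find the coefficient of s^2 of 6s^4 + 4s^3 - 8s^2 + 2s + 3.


Read off the coefficient of s^2: -8


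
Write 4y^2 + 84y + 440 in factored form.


Roots satisfy r1 + r2 = -b/a = -21 and r1*r2 = c/a = 110.
So r1 = -11, r2 = -10.
4y^2 + 84y + 440 = 4(y - r1)(y - r2) = 4(y + 11)(y + 10)


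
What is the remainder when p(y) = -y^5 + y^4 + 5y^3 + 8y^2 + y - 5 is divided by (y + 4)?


By the Remainder Theorem, the remainder equals p(-4):
  -1*(-4)^5 = 1024
  1*(-4)^4 = 256
  5*(-4)^3 = -320
  8*(-4)^2 = 128
  1*(-4)^1 = -4
  constant: -5
Sum: 1024 + 256 - 320 + 128 - 4 - 5 = 1079


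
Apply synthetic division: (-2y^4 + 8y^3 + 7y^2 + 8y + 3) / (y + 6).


Synthetic division with c = -6. Coefficients: -2, 8, 7, 8, 3
Bring down -2.
  -2 * -6 = 12; 12 + 8 = 20
  20 * -6 = -120; -120 + 7 = -113
  -113 * -6 = 678; 678 + 8 = 686
  686 * -6 = -4116; -4116 + 3 = -4113
Quotient: -2y^3 + 20y^2 - 113y + 686, Remainder: -4113


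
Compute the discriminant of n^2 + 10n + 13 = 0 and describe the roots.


D = b^2 - 4ac = (10)^2 - 4(1)(13) = 100 - 52 = 48
Since D > 0: two distinct irrational roots


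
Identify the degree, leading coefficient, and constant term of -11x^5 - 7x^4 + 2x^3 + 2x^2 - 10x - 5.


Highest power of x is 5, with coefficient -11. Constant term is -5.
Degree = 5, leading coefficient = -11, constant term = -5


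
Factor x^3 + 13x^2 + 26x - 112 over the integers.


Try integer roots (divisors of -112). x=-7: p(-7)=0.
Divide out (x + 7): quotient is x^2 + 6x - 16.
Factor the quadratic: (x + 8)(x - 2)
Result: (x + 7)(x + 8)(x - 2)


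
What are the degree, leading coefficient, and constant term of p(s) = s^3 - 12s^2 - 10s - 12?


Highest power of s is 3, with coefficient 1. Constant term is -12.
Degree = 3, leading coefficient = 1, constant term = -12


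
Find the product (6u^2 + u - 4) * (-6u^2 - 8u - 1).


Distribute each term of the first polynomial:
  (6u^2)(-6u^2 - 8u - 1) = -36u^4 - 48u^3 - 6u^2
  (u)(-6u^2 - 8u - 1) = -6u^3 - 8u^2 - u
  (-4)(-6u^2 - 8u - 1) = 24u^2 + 32u + 4
Sum: -36u^4 - 54u^3 + 10u^2 + 31u + 4


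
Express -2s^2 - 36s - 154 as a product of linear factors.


Roots satisfy r1 + r2 = -b/a = -18 and r1*r2 = c/a = 77.
So r1 = -11, r2 = -7.
-2s^2 - 36s - 154 = -2(s - r1)(s - r2) = -2(s + 11)(s + 7)


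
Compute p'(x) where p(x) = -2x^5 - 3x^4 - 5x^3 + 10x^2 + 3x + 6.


Apply the power rule term by term:
  d/dx(-2x^5) = -10x^4
  d/dx(-3x^4) = -12x^3
  d/dx(-5x^3) = -15x^2
  d/dx(10x^2) = 20x
  d/dx(3x) = 3
  d/dx(6) = 0
p'(x) = -10x^4 - 12x^3 - 15x^2 + 20x + 3


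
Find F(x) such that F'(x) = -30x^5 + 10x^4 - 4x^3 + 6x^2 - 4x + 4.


Reverse power rule on each term:
  ∫ -30x^5 dx = -5x^6
  ∫ 10x^4 dx = 2x^5
  ∫ -4x^3 dx = -x^4
  ∫ 6x^2 dx = 2x^3
  ∫ -4x dx = -2x^2
  ∫ 4 dx = 4x
F(x) = -5x^6 + 2x^5 - x^4 + 2x^3 - 2x^2 + 4x + C


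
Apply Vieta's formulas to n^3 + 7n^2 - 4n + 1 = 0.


Monic cubic n^3+bn^2+cn+d=0: sum=-b, pairwise sum=c, product=-d.
b=7, c=-4, d=1
r1+r2+r3 = -7
r1r2+r1r3+r2r3 = -4
r1r2r3 = -1


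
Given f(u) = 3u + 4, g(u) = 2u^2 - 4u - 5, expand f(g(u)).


Substitute g(u) into f:
f(g(u)) = 3*(2u^2 - 4u - 5) + 4
Expand and combine: 6u^2 - 12u - 11


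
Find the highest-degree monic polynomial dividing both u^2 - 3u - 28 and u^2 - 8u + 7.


Factor each:
  u^2 - 3u - 28 = (u - 7)(u + 4)
  u^2 - 8u + 7 = (u - 7)(u - 1)
Common monic factor: u - 7


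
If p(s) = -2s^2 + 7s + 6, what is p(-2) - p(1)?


p(-2) = -16
p(1) = 11
p(-2) - p(1) = -16 - 11 = -27


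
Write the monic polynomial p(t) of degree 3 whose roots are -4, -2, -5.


p(t) = (t + 4)(t + 2)(t + 5)
Expand: t^3 + 11t^2 + 38t + 40


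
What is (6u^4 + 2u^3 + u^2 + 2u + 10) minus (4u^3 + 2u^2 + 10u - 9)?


Distribute the minus sign:
  (6u^4 + 2u^3 + u^2 + 2u + 10)
- (4u^3 + 2u^2 + 10u - 9)
Negate second polynomial: -4u^3 - 2u^2 - 10u + 9
Add: 6u^4 - 2u^3 - u^2 - 8u + 19


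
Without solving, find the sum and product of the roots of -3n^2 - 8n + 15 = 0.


For an^2+bn+c=0: sum = -b/a, product = c/a.
a=-3, b=-8, c=15
Sum = -(-8)/-3 = -8/3
Product = (15)/-3 = -5


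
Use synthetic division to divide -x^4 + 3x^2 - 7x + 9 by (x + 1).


Synthetic division with c = -1. Coefficients: -1, 0, 3, -7, 9
Bring down -1.
  -1 * -1 = 1; 1 + 0 = 1
  1 * -1 = -1; -1 + 3 = 2
  2 * -1 = -2; -2 - 7 = -9
  -9 * -1 = 9; 9 + 9 = 18
Quotient: -x^3 + x^2 + 2x - 9, Remainder: 18


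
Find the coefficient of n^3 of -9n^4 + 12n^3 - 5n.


Read off the coefficient of n^3: 12


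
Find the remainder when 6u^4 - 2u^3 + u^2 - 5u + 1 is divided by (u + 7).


By the Remainder Theorem, the remainder equals p(-7):
  6*(-7)^4 = 14406
  -2*(-7)^3 = 686
  1*(-7)^2 = 49
  -5*(-7)^1 = 35
  constant: 1
Sum: 14406 + 686 + 49 + 35 + 1 = 15177


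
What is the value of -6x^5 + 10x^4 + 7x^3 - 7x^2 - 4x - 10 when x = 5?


Using direct substitution:
  -6 * (5)^5 = -18750
  10 * (5)^4 = 6250
  7 * (5)^3 = 875
  -7 * (5)^2 = -175
  -4 * (5)^1 = -20
  constant: -10
Sum = -18750 + 6250 + 875 - 175 - 20 - 10 = -11830


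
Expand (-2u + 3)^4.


Expand (-2u + 3)^4 by repeated multiplication:
  (-2u + 3)^2 = 4u^2 - 12u + 9
  (-2u + 3)^3 = -8u^3 + 36u^2 - 54u + 27
= 16u^4 - 96u^3 + 216u^2 - 216u + 81


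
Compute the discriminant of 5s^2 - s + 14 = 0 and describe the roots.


D = b^2 - 4ac = (-1)^2 - 4(5)(14) = 1 - 280 = -279
Since D < 0: two complex conjugate roots (no real roots)


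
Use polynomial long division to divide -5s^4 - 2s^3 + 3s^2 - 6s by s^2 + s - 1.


(-5s^4 - 2s^3 + 3s^2 - 6s) / (s^2 + s - 1)
Step 1: -5s^2 * (s^2 + s - 1) = -5s^4 - 5s^3 + 5s^2; subtract.
Step 2: 3s * (s^2 + s - 1) = 3s^3 + 3s^2 - 3s; subtract.
Step 3: -5 * (s^2 + s - 1) = -5s^2 - 5s + 5; subtract.
Quotient: -5s^2 + 3s - 5, Remainder: 2s - 5


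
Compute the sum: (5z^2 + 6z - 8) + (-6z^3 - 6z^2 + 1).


Align terms by degree and add:
  5z^2 + 6z - 8
  -6z^3 - 6z^2 + 1
= -6z^3 - z^2 + 6z - 7


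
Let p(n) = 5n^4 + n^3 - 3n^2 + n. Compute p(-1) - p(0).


p(-1) = 0
p(0) = 0
p(-1) - p(0) = 0 = 0


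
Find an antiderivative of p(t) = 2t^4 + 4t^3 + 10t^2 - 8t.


Reverse power rule on each term:
  ∫ 2t^4 dt = (2/5)t^5
  ∫ 4t^3 dt = t^4
  ∫ 10t^2 dt = (10/3)t^3
  ∫ -8t dt = -4t^2
F(t) = (2/5)t^5 + t^4 + (10/3)t^3 - 4t^2 + C


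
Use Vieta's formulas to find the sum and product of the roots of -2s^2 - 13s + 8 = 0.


For as^2+bs+c=0: sum = -b/a, product = c/a.
a=-2, b=-13, c=8
Sum = -(-13)/-2 = -13/2
Product = (8)/-2 = -4


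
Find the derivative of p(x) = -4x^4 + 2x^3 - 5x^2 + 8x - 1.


Apply the power rule term by term:
  d/dx(-4x^4) = -16x^3
  d/dx(2x^3) = 6x^2
  d/dx(-5x^2) = -10x
  d/dx(8x) = 8
  d/dx(-1) = 0
p'(x) = -16x^3 + 6x^2 - 10x + 8


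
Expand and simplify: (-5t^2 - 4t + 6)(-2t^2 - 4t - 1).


Distribute each term of the first polynomial:
  (-5t^2)(-2t^2 - 4t - 1) = 10t^4 + 20t^3 + 5t^2
  (-4t)(-2t^2 - 4t - 1) = 8t^3 + 16t^2 + 4t
  (6)(-2t^2 - 4t - 1) = -12t^2 - 24t - 6
Sum: 10t^4 + 28t^3 + 9t^2 - 20t - 6


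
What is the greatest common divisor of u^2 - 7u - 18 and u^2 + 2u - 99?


Factor each:
  u^2 - 7u - 18 = (u - 9)(u + 2)
  u^2 + 2u - 99 = (u - 9)(u + 11)
Common monic factor: u - 9


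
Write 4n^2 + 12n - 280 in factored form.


Roots satisfy r1 + r2 = -b/a = -3 and r1*r2 = c/a = -70.
So r1 = 7, r2 = -10.
4n^2 + 12n - 280 = 4(n - r1)(n - r2) = 4(n - 7)(n + 10)


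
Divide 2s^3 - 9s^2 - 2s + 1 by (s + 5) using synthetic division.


Synthetic division with c = -5. Coefficients: 2, -9, -2, 1
Bring down 2.
  2 * -5 = -10; -10 - 9 = -19
  -19 * -5 = 95; 95 - 2 = 93
  93 * -5 = -465; -465 + 1 = -464
Quotient: 2s^2 - 19s + 93, Remainder: -464


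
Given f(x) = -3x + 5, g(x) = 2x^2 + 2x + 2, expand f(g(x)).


Substitute g(x) into f:
f(g(x)) = -3*(2x^2 + 2x + 2) + 5
Expand and combine: -6x^2 - 6x - 1


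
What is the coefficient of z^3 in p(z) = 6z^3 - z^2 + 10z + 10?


Read off the coefficient of z^3: 6


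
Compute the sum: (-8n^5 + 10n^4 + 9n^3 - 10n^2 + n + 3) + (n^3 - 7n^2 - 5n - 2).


Align terms by degree and add:
  -8n^5 + 10n^4 + 9n^3 - 10n^2 + n + 3
+ n^3 - 7n^2 - 5n - 2
= -8n^5 + 10n^4 + 10n^3 - 17n^2 - 4n + 1


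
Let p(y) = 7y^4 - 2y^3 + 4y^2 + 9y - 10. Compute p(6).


Using direct substitution:
  7 * (6)^4 = 9072
  -2 * (6)^3 = -432
  4 * (6)^2 = 144
  9 * (6)^1 = 54
  constant: -10
Sum = 9072 - 432 + 144 + 54 - 10 = 8828


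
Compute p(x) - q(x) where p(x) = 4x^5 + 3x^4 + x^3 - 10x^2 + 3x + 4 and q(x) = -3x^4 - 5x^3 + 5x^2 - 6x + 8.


Distribute the minus sign:
  (4x^5 + 3x^4 + x^3 - 10x^2 + 3x + 4)
- (-3x^4 - 5x^3 + 5x^2 - 6x + 8)
Negate second polynomial: 3x^4 + 5x^3 - 5x^2 + 6x - 8
Add: 4x^5 + 6x^4 + 6x^3 - 15x^2 + 9x - 4


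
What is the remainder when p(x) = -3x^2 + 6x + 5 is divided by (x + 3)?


By the Remainder Theorem, the remainder equals p(-3):
  -3*(-3)^2 = -27
  6*(-3)^1 = -18
  constant: 5
Sum: -27 - 18 + 5 = -40


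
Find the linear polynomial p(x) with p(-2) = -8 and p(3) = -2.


p(x) = mx + b. Using p(-2)=-8, p(3)=-2:
m = (-8 + 2)/(-2 - 3) = -6/-5 = 6/5
b = -8 - m*(-2) = -8 + 12/5 = -28/5
p(x) = (6/5)x - (28/5)


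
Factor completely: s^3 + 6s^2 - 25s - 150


Try integer roots (divisors of -150). s=5: p(5)=0.
Divide out (s - 5): quotient is s^2 + 11s + 30.
Factor the quadratic: (s + 6)(s + 5)
Result: (s - 5)(s + 6)(s + 5)


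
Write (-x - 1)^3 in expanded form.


Expand (-x - 1)^3 by repeated multiplication:
  (-x - 1)^2 = x^2 + 2x + 1
= -x^3 - 3x^2 - 3x - 1


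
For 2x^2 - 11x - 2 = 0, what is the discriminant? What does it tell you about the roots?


D = b^2 - 4ac = (-11)^2 - 4(2)(-2) = 121 + 16 = 137
Since D > 0: two distinct irrational roots


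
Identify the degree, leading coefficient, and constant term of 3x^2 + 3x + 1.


Highest power of x is 2, with coefficient 3. Constant term is 1.
Degree = 2, leading coefficient = 3, constant term = 1


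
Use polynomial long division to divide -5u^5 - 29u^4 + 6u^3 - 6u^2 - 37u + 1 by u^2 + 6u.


(-5u^5 - 29u^4 + 6u^3 - 6u^2 - 37u + 1) / (u^2 + 6u)
Step 1: -5u^3 * (u^2 + 6u) = -5u^5 - 30u^4; subtract.
Step 2: u^2 * (u^2 + 6u) = u^4 + 6u^3; subtract.
Step 3: 0 * (u^2 + 6u) = 0; subtract.
Step 4: -6 * (u^2 + 6u) = -6u^2 - 36u; subtract.
Quotient: -5u^3 + u^2 - 6, Remainder: -u + 1


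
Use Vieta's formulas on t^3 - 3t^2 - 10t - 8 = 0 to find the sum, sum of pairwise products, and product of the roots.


Monic cubic t^3+bt^2+ct+d=0: sum=-b, pairwise sum=c, product=-d.
b=-3, c=-10, d=-8
r1+r2+r3 = 3
r1r2+r1r3+r2r3 = -10
r1r2r3 = 8


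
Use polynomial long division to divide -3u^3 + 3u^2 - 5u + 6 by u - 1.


(-3u^3 + 3u^2 - 5u + 6) / (u - 1)
Step 1: -3u^2 * (u - 1) = -3u^3 + 3u^2; subtract.
Step 2: 0 * (u - 1) = 0; subtract.
Step 3: -5 * (u - 1) = -5u + 5; subtract.
Quotient: -3u^2 - 5, Remainder: 1


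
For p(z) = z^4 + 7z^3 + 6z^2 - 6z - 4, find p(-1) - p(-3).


p(-1) = 2
p(-3) = -40
p(-1) - p(-3) = 2 + 40 = 42


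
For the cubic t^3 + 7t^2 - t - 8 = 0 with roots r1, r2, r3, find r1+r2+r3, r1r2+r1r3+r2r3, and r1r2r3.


Monic cubic t^3+bt^2+ct+d=0: sum=-b, pairwise sum=c, product=-d.
b=7, c=-1, d=-8
r1+r2+r3 = -7
r1r2+r1r3+r2r3 = -1
r1r2r3 = 8
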